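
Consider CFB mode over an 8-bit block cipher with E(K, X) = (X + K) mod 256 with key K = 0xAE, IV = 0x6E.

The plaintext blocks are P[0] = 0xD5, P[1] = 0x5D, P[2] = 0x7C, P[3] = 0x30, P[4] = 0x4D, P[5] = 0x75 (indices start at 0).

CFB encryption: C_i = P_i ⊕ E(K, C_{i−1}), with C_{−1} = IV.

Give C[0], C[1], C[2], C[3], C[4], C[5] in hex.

C[0]: E(K, 0x6E) = 0x1C; 0xD5 ⊕ 0x1C = 0xC9.
C[1]: E(K, 0xC9) = 0x77; 0x5D ⊕ 0x77 = 0x2A.
C[2]: E(K, 0x2A) = 0xD8; 0x7C ⊕ 0xD8 = 0xA4.
C[3]: E(K, 0xA4) = 0x52; 0x30 ⊕ 0x52 = 0x62.
C[4]: E(K, 0x62) = 0x10; 0x4D ⊕ 0x10 = 0x5D.
C[5]: E(K, 0x5D) = 0x0B; 0x75 ⊕ 0x0B = 0x7E.

C[0] = 0xC9, C[1] = 0x2A, C[2] = 0xA4, C[3] = 0x62, C[4] = 0x5D, C[5] = 0x7E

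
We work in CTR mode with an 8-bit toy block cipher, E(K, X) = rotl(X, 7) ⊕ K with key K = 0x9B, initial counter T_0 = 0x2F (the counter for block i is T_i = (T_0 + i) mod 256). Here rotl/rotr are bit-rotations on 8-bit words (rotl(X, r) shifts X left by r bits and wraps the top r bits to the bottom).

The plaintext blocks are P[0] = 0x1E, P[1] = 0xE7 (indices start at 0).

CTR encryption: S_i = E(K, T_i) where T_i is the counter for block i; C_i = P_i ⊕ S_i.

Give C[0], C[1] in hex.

C[0] = 0x12, C[1] = 0x64

C[0]: T = 0x2F, S = E(K, T) = 0x0C; 0x1E ⊕ 0x0C = 0x12.
C[1]: T = 0x30, S = E(K, T) = 0x83; 0xE7 ⊕ 0x83 = 0x64.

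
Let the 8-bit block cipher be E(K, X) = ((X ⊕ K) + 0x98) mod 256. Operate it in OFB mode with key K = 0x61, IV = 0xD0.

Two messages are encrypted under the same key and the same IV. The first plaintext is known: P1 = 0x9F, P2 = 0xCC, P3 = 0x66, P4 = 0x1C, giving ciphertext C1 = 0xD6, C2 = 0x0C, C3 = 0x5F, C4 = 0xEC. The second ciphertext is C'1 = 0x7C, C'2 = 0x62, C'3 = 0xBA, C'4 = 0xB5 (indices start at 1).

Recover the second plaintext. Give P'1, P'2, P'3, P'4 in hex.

In OFB with a reused IV, both messages share the same keystream S_i, so C_i ⊕ C'_i = P_i ⊕ P'_i and thus P'_i = P_i ⊕ C_i ⊕ C'_i.
P'1: 0x9F ⊕ 0xD6 ⊕ 0x7C = 0x35.
P'2: 0xCC ⊕ 0x0C ⊕ 0x62 = 0xA2.
P'3: 0x66 ⊕ 0x5F ⊕ 0xBA = 0x83.
P'4: 0x1C ⊕ 0xEC ⊕ 0xB5 = 0x45.

P'1 = 0x35, P'2 = 0xA2, P'3 = 0x83, P'4 = 0x45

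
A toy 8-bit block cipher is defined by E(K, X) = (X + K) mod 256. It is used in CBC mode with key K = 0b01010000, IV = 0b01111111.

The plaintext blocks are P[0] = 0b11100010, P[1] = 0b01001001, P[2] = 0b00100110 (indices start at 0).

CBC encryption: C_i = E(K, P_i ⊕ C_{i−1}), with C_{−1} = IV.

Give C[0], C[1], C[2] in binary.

C[0]: P[0] ⊕ 0b01111111 = 0b10011101; E(K, 0b10011101) = 0b11101101.
C[1]: P[1] ⊕ 0b11101101 = 0b10100100; E(K, 0b10100100) = 0b11110100.
C[2]: P[2] ⊕ 0b11110100 = 0b11010010; E(K, 0b11010010) = 0b00100010.

C[0] = 0b11101101, C[1] = 0b11110100, C[2] = 0b00100010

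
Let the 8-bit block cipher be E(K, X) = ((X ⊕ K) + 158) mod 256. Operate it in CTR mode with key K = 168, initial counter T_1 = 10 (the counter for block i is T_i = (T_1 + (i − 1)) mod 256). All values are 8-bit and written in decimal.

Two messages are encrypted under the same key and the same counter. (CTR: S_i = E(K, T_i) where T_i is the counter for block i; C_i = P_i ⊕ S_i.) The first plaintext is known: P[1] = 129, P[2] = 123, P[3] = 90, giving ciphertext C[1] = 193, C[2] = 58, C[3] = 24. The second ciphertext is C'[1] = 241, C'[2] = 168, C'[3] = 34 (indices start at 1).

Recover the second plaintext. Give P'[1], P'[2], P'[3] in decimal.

In CTR with a reused counter, both messages share the same keystream S_i, so C_i ⊕ C'_i = P_i ⊕ P'_i and thus P'_i = P_i ⊕ C_i ⊕ C'_i.
P'[1]: 129 ⊕ 193 ⊕ 241 = 177.
P'[2]: 123 ⊕ 58 ⊕ 168 = 233.
P'[3]: 90 ⊕ 24 ⊕ 34 = 96.

P'[1] = 177, P'[2] = 233, P'[3] = 96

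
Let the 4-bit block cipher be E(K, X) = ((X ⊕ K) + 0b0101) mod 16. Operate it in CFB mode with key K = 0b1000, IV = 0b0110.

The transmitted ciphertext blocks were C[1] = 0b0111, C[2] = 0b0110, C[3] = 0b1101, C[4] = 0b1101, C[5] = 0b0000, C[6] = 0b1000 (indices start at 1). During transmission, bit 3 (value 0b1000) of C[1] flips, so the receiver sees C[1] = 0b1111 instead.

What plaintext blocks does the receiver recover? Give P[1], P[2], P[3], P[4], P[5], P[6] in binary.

CFB decryption: P_i = C_i ⊕ E(K, C_{i−1}), with C_{0} = IV.
Only C[1] changed, to 0b1111. In CFB, a change in C_i flips the same bit in P_i and garbles P_{i+1}. Decrypting the received ciphertext:
P[1]: E(K, 0b0110) = 0b0011; 0b1111 ⊕ 0b0011 = 0b1100.
P[2]: E(K, 0b1111) = 0b1100; 0b0110 ⊕ 0b1100 = 0b1010.
P[3]: E(K, 0b0110) = 0b0011; 0b1101 ⊕ 0b0011 = 0b1110.
P[4]: E(K, 0b1101) = 0b1010; 0b1101 ⊕ 0b1010 = 0b0111.
P[5]: E(K, 0b1101) = 0b1010; 0b0000 ⊕ 0b1010 = 0b1010.
P[6]: E(K, 0b0000) = 0b1101; 0b1000 ⊕ 0b1101 = 0b0101.
Blocks that differ from the original plaintext: P[1], P[2].

P[1] = 0b1100, P[2] = 0b1010, P[3] = 0b1110, P[4] = 0b0111, P[5] = 0b1010, P[6] = 0b0101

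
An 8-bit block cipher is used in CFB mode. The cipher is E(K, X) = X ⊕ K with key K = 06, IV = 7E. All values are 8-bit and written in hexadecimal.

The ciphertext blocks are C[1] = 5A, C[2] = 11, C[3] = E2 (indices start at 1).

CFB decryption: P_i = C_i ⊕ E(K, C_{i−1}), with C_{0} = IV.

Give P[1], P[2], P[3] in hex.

P[1]: E(K, 7E) = 78; 5A ⊕ 78 = 22.
P[2]: E(K, 5A) = 5C; 11 ⊕ 5C = 4D.
P[3]: E(K, 11) = 17; E2 ⊕ 17 = F5.

P[1] = 22, P[2] = 4D, P[3] = F5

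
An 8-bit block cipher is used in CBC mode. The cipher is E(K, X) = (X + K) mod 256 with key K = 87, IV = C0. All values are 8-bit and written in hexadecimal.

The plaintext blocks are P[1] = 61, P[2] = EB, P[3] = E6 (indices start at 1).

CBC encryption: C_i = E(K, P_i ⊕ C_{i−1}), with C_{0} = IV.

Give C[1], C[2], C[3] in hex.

C[1] = 28, C[2] = 4A, C[3] = 33

C[1]: P[1] ⊕ C0 = A1; E(K, A1) = 28.
C[2]: P[2] ⊕ 28 = C3; E(K, C3) = 4A.
C[3]: P[3] ⊕ 4A = AC; E(K, AC) = 33.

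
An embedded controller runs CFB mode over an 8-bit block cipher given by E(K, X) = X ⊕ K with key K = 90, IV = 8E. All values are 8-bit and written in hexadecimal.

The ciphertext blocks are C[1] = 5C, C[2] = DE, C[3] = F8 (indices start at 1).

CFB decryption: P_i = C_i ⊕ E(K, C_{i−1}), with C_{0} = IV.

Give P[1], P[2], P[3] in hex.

P[1] = 42, P[2] = 12, P[3] = B6

P[1]: E(K, 8E) = 1E; 5C ⊕ 1E = 42.
P[2]: E(K, 5C) = CC; DE ⊕ CC = 12.
P[3]: E(K, DE) = 4E; F8 ⊕ 4E = B6.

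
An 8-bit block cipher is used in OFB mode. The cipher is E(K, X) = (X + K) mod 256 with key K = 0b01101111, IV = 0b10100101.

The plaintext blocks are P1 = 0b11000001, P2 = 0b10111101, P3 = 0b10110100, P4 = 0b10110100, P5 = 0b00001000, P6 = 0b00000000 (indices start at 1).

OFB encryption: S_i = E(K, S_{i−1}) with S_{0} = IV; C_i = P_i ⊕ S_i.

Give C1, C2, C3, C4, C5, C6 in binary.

C1 = 0b11010101, C2 = 0b00111110, C3 = 0b01000110, C4 = 0b11010101, C5 = 0b11011000, C6 = 0b00111111

C1: S = E(K, 0b10100101) = 0b00010100; 0b11000001 ⊕ 0b00010100 = 0b11010101.
C2: S = E(K, 0b00010100) = 0b10000011; 0b10111101 ⊕ 0b10000011 = 0b00111110.
C3: S = E(K, 0b10000011) = 0b11110010; 0b10110100 ⊕ 0b11110010 = 0b01000110.
C4: S = E(K, 0b11110010) = 0b01100001; 0b10110100 ⊕ 0b01100001 = 0b11010101.
C5: S = E(K, 0b01100001) = 0b11010000; 0b00001000 ⊕ 0b11010000 = 0b11011000.
C6: S = E(K, 0b11010000) = 0b00111111; 0b00000000 ⊕ 0b00111111 = 0b00111111.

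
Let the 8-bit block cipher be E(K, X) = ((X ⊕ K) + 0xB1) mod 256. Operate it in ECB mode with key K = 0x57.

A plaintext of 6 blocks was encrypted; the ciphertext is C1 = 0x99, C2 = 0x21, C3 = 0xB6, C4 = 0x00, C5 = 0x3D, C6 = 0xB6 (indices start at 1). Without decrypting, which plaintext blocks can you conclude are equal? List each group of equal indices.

ECB encrypts each block independently with the same key, so equal ciphertext blocks imply equal plaintext blocks.
C3 = C6 = 0xB6, so P3 = P6.

P3 = P6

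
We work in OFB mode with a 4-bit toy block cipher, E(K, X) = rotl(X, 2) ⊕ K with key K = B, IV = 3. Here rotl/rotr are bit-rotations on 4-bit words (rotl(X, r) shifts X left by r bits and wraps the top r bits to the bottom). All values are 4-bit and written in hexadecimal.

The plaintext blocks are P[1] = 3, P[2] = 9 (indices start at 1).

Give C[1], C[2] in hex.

C[1] = 4, C[2] = F

OFB encryption: S_i = E(K, S_{i−1}) with S_{0} = IV; C_i = P_i ⊕ S_i.
C[1]: S = E(K, 3) = 7; 3 ⊕ 7 = 4.
C[2]: S = E(K, 7) = 6; 9 ⊕ 6 = F.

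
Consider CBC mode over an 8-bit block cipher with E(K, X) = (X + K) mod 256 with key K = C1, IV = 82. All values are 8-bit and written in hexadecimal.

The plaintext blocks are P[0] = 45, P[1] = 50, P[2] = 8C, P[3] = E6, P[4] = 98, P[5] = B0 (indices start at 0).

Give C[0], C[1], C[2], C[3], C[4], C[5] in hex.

C[0] = 88, C[1] = 99, C[2] = D6, C[3] = F1, C[4] = 2A, C[5] = 5B

CBC encryption: C_i = E(K, P_i ⊕ C_{i−1}), with C_{−1} = IV.
C[0]: P[0] ⊕ 82 = C7; E(K, C7) = 88.
C[1]: P[1] ⊕ 88 = D8; E(K, D8) = 99.
C[2]: P[2] ⊕ 99 = 15; E(K, 15) = D6.
C[3]: P[3] ⊕ D6 = 30; E(K, 30) = F1.
C[4]: P[4] ⊕ F1 = 69; E(K, 69) = 2A.
C[5]: P[5] ⊕ 2A = 9A; E(K, 9A) = 5B.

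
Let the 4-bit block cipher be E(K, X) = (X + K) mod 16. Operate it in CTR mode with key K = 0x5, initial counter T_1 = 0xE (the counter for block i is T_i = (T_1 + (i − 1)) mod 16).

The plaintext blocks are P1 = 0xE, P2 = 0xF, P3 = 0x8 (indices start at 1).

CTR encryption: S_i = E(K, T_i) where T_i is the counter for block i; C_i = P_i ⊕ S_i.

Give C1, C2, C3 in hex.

C1 = 0xD, C2 = 0xB, C3 = 0xD

C1: T = 0xE, S = E(K, T) = 0x3; 0xE ⊕ 0x3 = 0xD.
C2: T = 0xF, S = E(K, T) = 0x4; 0xF ⊕ 0x4 = 0xB.
C3: T = 0x0, S = E(K, T) = 0x5; 0x8 ⊕ 0x5 = 0xD.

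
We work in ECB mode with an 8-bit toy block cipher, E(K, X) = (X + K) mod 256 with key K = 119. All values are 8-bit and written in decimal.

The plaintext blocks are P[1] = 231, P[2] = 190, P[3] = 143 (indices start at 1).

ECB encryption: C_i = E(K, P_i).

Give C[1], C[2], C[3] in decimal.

C[1] = 94, C[2] = 53, C[3] = 6

C[1]: E(K, 231) = 94.
C[2]: E(K, 190) = 53.
C[3]: E(K, 143) = 6.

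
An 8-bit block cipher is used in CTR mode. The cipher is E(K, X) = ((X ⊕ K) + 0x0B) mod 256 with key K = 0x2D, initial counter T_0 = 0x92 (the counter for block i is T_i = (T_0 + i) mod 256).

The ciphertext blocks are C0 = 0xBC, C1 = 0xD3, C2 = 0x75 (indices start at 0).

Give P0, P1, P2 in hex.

P0 = 0x76, P1 = 0x1A, P2 = 0xB1

CTR decryption: S_i = E(K, T_i) where T_i is the counter for block i; P_i = C_i ⊕ S_i.
P0: T = 0x92, S = E(K, T) = 0xCA; 0xBC ⊕ 0xCA = 0x76.
P1: T = 0x93, S = E(K, T) = 0xC9; 0xD3 ⊕ 0xC9 = 0x1A.
P2: T = 0x94, S = E(K, T) = 0xC4; 0x75 ⊕ 0xC4 = 0xB1.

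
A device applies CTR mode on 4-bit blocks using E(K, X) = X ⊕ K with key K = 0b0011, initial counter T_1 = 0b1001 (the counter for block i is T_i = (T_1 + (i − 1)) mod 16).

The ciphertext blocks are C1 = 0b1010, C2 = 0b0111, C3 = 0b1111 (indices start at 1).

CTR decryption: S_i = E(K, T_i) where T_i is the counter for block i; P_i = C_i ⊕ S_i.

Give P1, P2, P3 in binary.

P1 = 0b0000, P2 = 0b1110, P3 = 0b0111

P1: T = 0b1001, S = E(K, T) = 0b1010; 0b1010 ⊕ 0b1010 = 0b0000.
P2: T = 0b1010, S = E(K, T) = 0b1001; 0b0111 ⊕ 0b1001 = 0b1110.
P3: T = 0b1011, S = E(K, T) = 0b1000; 0b1111 ⊕ 0b1000 = 0b0111.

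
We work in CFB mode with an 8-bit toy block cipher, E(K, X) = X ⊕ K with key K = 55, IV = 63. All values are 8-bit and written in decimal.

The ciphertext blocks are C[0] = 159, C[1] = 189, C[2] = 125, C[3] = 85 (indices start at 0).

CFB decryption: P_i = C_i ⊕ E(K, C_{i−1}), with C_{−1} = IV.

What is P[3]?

P[3]: E(K, 125) = 74; 85 ⊕ 74 = 31.

P[3] = 31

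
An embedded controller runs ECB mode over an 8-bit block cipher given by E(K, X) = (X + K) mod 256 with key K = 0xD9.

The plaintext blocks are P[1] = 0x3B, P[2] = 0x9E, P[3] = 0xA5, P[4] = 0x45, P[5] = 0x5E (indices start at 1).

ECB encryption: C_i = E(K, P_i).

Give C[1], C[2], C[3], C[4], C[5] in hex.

C[1] = 0x14, C[2] = 0x77, C[3] = 0x7E, C[4] = 0x1E, C[5] = 0x37

C[1]: E(K, 0x3B) = 0x14.
C[2]: E(K, 0x9E) = 0x77.
C[3]: E(K, 0xA5) = 0x7E.
C[4]: E(K, 0x45) = 0x1E.
C[5]: E(K, 0x5E) = 0x37.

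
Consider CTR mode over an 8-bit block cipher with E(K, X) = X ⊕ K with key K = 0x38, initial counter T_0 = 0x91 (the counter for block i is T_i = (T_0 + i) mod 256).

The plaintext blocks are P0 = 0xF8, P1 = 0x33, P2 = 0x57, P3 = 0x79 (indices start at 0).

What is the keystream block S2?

CTR encryption: S_i = E(K, T_i) where T_i is the counter for block i; C_i = P_i ⊕ S_i.
C0: T = 0x91, S = E(K, T) = 0xA9; 0xF8 ⊕ 0xA9 = 0x51.
C1: T = 0x92, S = E(K, T) = 0xAA; 0x33 ⊕ 0xAA = 0x99.
C2: T = 0x93, S = E(K, T) = 0xAB; 0x57 ⊕ 0xAB = 0xFC.
So S2 = 0xAB.

0xAB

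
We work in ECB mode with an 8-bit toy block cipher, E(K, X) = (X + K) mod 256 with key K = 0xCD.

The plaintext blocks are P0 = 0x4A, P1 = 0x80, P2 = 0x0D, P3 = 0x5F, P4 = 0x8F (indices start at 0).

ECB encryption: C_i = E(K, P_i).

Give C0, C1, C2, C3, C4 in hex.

C0 = 0x17, C1 = 0x4D, C2 = 0xDA, C3 = 0x2C, C4 = 0x5C

C0: E(K, 0x4A) = 0x17.
C1: E(K, 0x80) = 0x4D.
C2: E(K, 0x0D) = 0xDA.
C3: E(K, 0x5F) = 0x2C.
C4: E(K, 0x8F) = 0x5C.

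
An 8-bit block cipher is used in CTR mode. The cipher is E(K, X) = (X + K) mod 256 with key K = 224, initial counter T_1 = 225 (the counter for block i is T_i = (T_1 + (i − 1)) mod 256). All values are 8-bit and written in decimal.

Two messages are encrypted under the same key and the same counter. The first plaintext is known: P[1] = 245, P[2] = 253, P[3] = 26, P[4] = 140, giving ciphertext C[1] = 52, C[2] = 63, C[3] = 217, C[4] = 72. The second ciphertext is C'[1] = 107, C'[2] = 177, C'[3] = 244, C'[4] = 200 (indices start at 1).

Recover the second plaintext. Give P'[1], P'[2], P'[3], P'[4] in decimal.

In CTR with a reused counter, both messages share the same keystream S_i, so C_i ⊕ C'_i = P_i ⊕ P'_i and thus P'_i = P_i ⊕ C_i ⊕ C'_i.
P'[1]: 245 ⊕ 52 ⊕ 107 = 170.
P'[2]: 253 ⊕ 63 ⊕ 177 = 115.
P'[3]: 26 ⊕ 217 ⊕ 244 = 55.
P'[4]: 140 ⊕ 72 ⊕ 200 = 12.

P'[1] = 170, P'[2] = 115, P'[3] = 55, P'[4] = 12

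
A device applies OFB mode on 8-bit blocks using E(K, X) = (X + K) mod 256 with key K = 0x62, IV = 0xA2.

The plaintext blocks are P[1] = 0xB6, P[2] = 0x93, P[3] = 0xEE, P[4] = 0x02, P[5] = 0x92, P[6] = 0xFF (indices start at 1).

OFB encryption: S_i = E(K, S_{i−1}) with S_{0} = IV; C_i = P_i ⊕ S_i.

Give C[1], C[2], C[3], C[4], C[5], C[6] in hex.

C[1]: S = E(K, 0xA2) = 0x04; 0xB6 ⊕ 0x04 = 0xB2.
C[2]: S = E(K, 0x04) = 0x66; 0x93 ⊕ 0x66 = 0xF5.
C[3]: S = E(K, 0x66) = 0xC8; 0xEE ⊕ 0xC8 = 0x26.
C[4]: S = E(K, 0xC8) = 0x2A; 0x02 ⊕ 0x2A = 0x28.
C[5]: S = E(K, 0x2A) = 0x8C; 0x92 ⊕ 0x8C = 0x1E.
C[6]: S = E(K, 0x8C) = 0xEE; 0xFF ⊕ 0xEE = 0x11.

C[1] = 0xB2, C[2] = 0xF5, C[3] = 0x26, C[4] = 0x28, C[5] = 0x1E, C[6] = 0x11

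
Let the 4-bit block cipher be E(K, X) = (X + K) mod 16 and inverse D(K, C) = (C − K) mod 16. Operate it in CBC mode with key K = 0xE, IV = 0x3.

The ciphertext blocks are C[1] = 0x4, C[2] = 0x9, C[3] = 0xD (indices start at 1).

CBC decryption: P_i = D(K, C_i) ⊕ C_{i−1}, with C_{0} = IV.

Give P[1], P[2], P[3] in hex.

P[1]: D(K, 0x4) = 0x6; 0x6 ⊕ 0x3 = 0x5.
P[2]: D(K, 0x9) = 0xB; 0xB ⊕ 0x4 = 0xF.
P[3]: D(K, 0xD) = 0xF; 0xF ⊕ 0x9 = 0x6.

P[1] = 0x5, P[2] = 0xF, P[3] = 0x6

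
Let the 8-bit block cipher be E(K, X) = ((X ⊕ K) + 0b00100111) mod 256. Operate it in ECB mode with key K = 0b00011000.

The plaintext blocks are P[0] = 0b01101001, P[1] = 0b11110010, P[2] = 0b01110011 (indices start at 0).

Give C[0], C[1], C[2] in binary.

C[0] = 0b10011000, C[1] = 0b00010001, C[2] = 0b10010010

ECB encryption: C_i = E(K, P_i).
C[0]: E(K, 0b01101001) = 0b10011000.
C[1]: E(K, 0b11110010) = 0b00010001.
C[2]: E(K, 0b01110011) = 0b10010010.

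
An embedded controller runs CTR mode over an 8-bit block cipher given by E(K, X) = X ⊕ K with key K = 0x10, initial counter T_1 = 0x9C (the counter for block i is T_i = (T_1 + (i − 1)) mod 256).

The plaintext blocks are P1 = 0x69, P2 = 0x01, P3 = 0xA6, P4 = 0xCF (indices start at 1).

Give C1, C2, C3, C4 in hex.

C1 = 0xE5, C2 = 0x8C, C3 = 0x28, C4 = 0x40

CTR encryption: S_i = E(K, T_i) where T_i is the counter for block i; C_i = P_i ⊕ S_i.
C1: T = 0x9C, S = E(K, T) = 0x8C; 0x69 ⊕ 0x8C = 0xE5.
C2: T = 0x9D, S = E(K, T) = 0x8D; 0x01 ⊕ 0x8D = 0x8C.
C3: T = 0x9E, S = E(K, T) = 0x8E; 0xA6 ⊕ 0x8E = 0x28.
C4: T = 0x9F, S = E(K, T) = 0x8F; 0xCF ⊕ 0x8F = 0x40.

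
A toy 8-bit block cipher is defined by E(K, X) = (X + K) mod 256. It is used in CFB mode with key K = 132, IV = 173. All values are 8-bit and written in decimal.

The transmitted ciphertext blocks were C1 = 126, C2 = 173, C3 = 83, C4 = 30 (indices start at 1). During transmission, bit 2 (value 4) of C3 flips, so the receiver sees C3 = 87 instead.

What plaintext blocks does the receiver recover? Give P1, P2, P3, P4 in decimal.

CFB decryption: P_i = C_i ⊕ E(K, C_{i−1}), with C_{0} = IV.
Only C3 changed, to 87. In CFB, a change in C_i flips the same bit in P_i and garbles P_{i+1}. Decrypting the received ciphertext:
P1: E(K, 173) = 49; 126 ⊕ 49 = 79.
P2: E(K, 126) = 2; 173 ⊕ 2 = 175.
P3: E(K, 173) = 49; 87 ⊕ 49 = 102.
P4: E(K, 87) = 219; 30 ⊕ 219 = 197.
Blocks that differ from the original plaintext: P3, P4.

P1 = 79, P2 = 175, P3 = 102, P4 = 197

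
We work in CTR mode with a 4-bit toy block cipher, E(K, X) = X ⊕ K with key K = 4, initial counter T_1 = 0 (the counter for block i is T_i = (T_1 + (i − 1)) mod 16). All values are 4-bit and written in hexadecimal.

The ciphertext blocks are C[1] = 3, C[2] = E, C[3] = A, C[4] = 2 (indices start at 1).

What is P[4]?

P[4] = 5

CTR decryption: S_i = E(K, T_i) where T_i is the counter for block i; P_i = C_i ⊕ S_i.
P[4]: T = 3, S = E(K, T) = 7; 2 ⊕ 7 = 5.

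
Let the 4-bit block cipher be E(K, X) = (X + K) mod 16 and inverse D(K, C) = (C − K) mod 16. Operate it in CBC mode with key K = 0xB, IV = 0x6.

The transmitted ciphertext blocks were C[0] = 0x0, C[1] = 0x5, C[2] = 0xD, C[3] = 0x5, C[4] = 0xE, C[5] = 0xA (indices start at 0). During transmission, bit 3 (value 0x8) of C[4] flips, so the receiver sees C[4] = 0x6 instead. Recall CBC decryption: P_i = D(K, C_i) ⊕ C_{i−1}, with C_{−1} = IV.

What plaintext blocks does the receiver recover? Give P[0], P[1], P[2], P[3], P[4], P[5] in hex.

Only C[4] changed, to 0x6. In CBC, a change in C_i garbles P_i and flips the same bit in P_{i+1}. Decrypting the received ciphertext:
P[0]: D(K, 0x0) = 0x5; 0x5 ⊕ 0x6 = 0x3.
P[1]: D(K, 0x5) = 0xA; 0xA ⊕ 0x0 = 0xA.
P[2]: D(K, 0xD) = 0x2; 0x2 ⊕ 0x5 = 0x7.
P[3]: D(K, 0x5) = 0xA; 0xA ⊕ 0xD = 0x7.
P[4]: D(K, 0x6) = 0xB; 0xB ⊕ 0x5 = 0xE.
P[5]: D(K, 0xA) = 0xF; 0xF ⊕ 0x6 = 0x9.
Blocks that differ from the original plaintext: P[4], P[5].

P[0] = 0x3, P[1] = 0xA, P[2] = 0x7, P[3] = 0x7, P[4] = 0xE, P[5] = 0x9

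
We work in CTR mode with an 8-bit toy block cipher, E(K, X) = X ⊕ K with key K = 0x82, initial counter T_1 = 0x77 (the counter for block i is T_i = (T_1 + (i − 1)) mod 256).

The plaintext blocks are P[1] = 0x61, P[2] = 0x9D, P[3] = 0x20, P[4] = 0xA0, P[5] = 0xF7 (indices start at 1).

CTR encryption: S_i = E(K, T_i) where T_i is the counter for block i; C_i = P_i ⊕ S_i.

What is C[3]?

C[1]: T = 0x77, S = E(K, T) = 0xF5; 0x61 ⊕ 0xF5 = 0x94.
C[2]: T = 0x78, S = E(K, T) = 0xFA; 0x9D ⊕ 0xFA = 0x67.
C[3]: T = 0x79, S = E(K, T) = 0xFB; 0x20 ⊕ 0xFB = 0xDB.

C[3] = 0xDB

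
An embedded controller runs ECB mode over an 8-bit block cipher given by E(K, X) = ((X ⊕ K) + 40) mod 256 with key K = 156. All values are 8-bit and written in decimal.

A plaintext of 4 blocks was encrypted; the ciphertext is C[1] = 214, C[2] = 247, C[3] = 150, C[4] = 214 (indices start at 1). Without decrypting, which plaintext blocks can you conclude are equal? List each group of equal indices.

ECB encrypts each block independently with the same key, so equal ciphertext blocks imply equal plaintext blocks.
C[1] = C[4] = 214, so P[1] = P[4].

P[1] = P[4]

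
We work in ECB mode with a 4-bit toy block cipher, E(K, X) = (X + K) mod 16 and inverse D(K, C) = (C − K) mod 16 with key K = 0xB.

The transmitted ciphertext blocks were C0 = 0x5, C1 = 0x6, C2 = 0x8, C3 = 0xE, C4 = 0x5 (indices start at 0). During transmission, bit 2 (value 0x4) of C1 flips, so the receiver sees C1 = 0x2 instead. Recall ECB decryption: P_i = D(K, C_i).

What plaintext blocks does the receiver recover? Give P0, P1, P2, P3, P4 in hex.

Only C1 changed, to 0x2. In ECB, a change in C_i affects only P_i. Decrypting the received ciphertext:
P0: D(K, 0x5) = 0xA.
P1: D(K, 0x2) = 0x7.
P2: D(K, 0x8) = 0xD.
P3: D(K, 0xE) = 0x3.
P4: D(K, 0x5) = 0xA.
Blocks that differ from the original plaintext: P1.

P0 = 0xA, P1 = 0x7, P2 = 0xD, P3 = 0x3, P4 = 0xA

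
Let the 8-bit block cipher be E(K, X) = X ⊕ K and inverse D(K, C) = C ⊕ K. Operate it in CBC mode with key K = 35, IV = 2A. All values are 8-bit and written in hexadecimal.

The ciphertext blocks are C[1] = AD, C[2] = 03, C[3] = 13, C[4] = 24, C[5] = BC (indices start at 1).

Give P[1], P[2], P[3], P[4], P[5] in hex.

CBC decryption: P_i = D(K, C_i) ⊕ C_{i−1}, with C_{0} = IV.
P[1]: D(K, AD) = 98; 98 ⊕ 2A = B2.
P[2]: D(K, 03) = 36; 36 ⊕ AD = 9B.
P[3]: D(K, 13) = 26; 26 ⊕ 03 = 25.
P[4]: D(K, 24) = 11; 11 ⊕ 13 = 02.
P[5]: D(K, BC) = 89; 89 ⊕ 24 = AD.

P[1] = B2, P[2] = 9B, P[3] = 25, P[4] = 02, P[5] = AD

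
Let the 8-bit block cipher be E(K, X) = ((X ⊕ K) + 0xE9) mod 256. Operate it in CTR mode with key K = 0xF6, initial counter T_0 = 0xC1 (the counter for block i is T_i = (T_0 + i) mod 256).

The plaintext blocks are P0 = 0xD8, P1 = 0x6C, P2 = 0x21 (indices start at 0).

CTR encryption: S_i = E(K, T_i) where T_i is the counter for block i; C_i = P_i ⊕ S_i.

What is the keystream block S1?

C0: T = 0xC1, S = E(K, T) = 0x20; 0xD8 ⊕ 0x20 = 0xF8.
C1: T = 0xC2, S = E(K, T) = 0x1D; 0x6C ⊕ 0x1D = 0x71.
So S1 = 0x1D.

0x1D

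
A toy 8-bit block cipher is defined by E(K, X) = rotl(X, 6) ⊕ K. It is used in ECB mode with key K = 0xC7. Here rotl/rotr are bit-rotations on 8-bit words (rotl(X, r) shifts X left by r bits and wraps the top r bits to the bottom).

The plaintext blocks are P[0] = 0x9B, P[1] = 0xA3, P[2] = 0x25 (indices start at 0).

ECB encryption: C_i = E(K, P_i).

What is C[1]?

C[1] = 0x2F

C[1]: E(K, 0xA3) = 0x2F.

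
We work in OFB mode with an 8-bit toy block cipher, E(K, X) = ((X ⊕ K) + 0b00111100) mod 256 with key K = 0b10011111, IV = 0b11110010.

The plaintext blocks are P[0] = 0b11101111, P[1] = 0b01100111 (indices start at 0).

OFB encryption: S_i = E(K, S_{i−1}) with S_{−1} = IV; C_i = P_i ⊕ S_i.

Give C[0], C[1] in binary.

C[0] = 0b01000110, C[1] = 0b00010101

C[0]: S = E(K, 0b11110010) = 0b10101001; 0b11101111 ⊕ 0b10101001 = 0b01000110.
C[1]: S = E(K, 0b10101001) = 0b01110010; 0b01100111 ⊕ 0b01110010 = 0b00010101.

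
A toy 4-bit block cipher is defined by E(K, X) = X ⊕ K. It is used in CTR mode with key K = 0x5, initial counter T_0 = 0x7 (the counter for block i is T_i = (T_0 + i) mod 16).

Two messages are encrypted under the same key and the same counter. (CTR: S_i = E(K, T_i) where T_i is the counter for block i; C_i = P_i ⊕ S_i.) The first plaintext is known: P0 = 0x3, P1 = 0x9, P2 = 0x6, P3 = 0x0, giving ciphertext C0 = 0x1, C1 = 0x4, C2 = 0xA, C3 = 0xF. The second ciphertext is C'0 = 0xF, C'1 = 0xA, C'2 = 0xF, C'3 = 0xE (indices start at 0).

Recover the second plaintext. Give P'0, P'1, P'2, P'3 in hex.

P'0 = 0xD, P'1 = 0x7, P'2 = 0x3, P'3 = 0x1

In CTR with a reused counter, both messages share the same keystream S_i, so C_i ⊕ C'_i = P_i ⊕ P'_i and thus P'_i = P_i ⊕ C_i ⊕ C'_i.
P'0: 0x3 ⊕ 0x1 ⊕ 0xF = 0xD.
P'1: 0x9 ⊕ 0x4 ⊕ 0xA = 0x7.
P'2: 0x6 ⊕ 0xA ⊕ 0xF = 0x3.
P'3: 0x0 ⊕ 0xF ⊕ 0xE = 0x1.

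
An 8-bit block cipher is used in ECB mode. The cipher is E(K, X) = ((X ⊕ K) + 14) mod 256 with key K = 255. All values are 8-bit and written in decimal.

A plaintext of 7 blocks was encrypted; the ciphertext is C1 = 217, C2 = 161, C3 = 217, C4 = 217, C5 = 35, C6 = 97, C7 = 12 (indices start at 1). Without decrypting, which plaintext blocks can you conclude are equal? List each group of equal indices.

P1 = P3 = P4

ECB encrypts each block independently with the same key, so equal ciphertext blocks imply equal plaintext blocks.
C1 = C3 = C4 = 217, so P1 = P3 = P4.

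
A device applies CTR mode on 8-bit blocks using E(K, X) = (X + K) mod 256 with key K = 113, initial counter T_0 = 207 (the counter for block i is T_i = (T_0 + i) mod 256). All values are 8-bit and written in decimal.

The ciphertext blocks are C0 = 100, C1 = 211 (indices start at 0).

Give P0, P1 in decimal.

P0 = 36, P1 = 146

CTR decryption: S_i = E(K, T_i) where T_i is the counter for block i; P_i = C_i ⊕ S_i.
P0: T = 207, S = E(K, T) = 64; 100 ⊕ 64 = 36.
P1: T = 208, S = E(K, T) = 65; 211 ⊕ 65 = 146.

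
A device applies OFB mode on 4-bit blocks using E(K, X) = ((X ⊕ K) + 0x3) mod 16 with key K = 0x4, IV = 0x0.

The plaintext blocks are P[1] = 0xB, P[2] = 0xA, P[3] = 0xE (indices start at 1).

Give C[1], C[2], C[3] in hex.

C[1] = 0xC, C[2] = 0xC, C[3] = 0xB

OFB encryption: S_i = E(K, S_{i−1}) with S_{0} = IV; C_i = P_i ⊕ S_i.
C[1]: S = E(K, 0x0) = 0x7; 0xB ⊕ 0x7 = 0xC.
C[2]: S = E(K, 0x7) = 0x6; 0xA ⊕ 0x6 = 0xC.
C[3]: S = E(K, 0x6) = 0x5; 0xE ⊕ 0x5 = 0xB.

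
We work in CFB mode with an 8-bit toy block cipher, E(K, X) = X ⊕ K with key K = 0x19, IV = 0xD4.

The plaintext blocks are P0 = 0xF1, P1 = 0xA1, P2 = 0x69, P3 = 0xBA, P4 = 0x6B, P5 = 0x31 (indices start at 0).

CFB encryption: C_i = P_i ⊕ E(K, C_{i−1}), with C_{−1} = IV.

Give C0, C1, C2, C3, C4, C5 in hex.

C0 = 0x3C, C1 = 0x84, C2 = 0xF4, C3 = 0x57, C4 = 0x25, C5 = 0x0D

C0: E(K, 0xD4) = 0xCD; 0xF1 ⊕ 0xCD = 0x3C.
C1: E(K, 0x3C) = 0x25; 0xA1 ⊕ 0x25 = 0x84.
C2: E(K, 0x84) = 0x9D; 0x69 ⊕ 0x9D = 0xF4.
C3: E(K, 0xF4) = 0xED; 0xBA ⊕ 0xED = 0x57.
C4: E(K, 0x57) = 0x4E; 0x6B ⊕ 0x4E = 0x25.
C5: E(K, 0x25) = 0x3C; 0x31 ⊕ 0x3C = 0x0D.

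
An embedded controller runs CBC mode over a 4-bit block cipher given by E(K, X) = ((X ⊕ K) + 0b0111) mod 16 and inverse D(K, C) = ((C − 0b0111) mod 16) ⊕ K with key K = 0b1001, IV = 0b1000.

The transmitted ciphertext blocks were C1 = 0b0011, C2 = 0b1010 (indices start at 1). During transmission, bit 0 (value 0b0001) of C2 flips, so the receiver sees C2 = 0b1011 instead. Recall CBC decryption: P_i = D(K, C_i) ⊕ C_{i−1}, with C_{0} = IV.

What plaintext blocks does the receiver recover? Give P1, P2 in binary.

Only C2 changed, to 0b1011. In CBC, a change in C_i garbles P_i and flips the same bit in P_{i+1}. Decrypting the received ciphertext:
P1: D(K, 0b0011) = 0b0101; 0b0101 ⊕ 0b1000 = 0b1101.
P2: D(K, 0b1011) = 0b1101; 0b1101 ⊕ 0b0011 = 0b1110.
Blocks that differ from the original plaintext: P2.

P1 = 0b1101, P2 = 0b1110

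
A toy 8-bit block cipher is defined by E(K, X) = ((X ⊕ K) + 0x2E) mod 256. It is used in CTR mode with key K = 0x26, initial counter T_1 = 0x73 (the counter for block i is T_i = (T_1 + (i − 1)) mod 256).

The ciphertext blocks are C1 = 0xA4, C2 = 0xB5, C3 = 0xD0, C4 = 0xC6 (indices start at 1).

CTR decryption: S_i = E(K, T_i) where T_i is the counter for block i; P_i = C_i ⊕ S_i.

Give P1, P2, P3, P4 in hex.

P1 = 0x27, P2 = 0x35, P3 = 0x51, P4 = 0xB8

P1: T = 0x73, S = E(K, T) = 0x83; 0xA4 ⊕ 0x83 = 0x27.
P2: T = 0x74, S = E(K, T) = 0x80; 0xB5 ⊕ 0x80 = 0x35.
P3: T = 0x75, S = E(K, T) = 0x81; 0xD0 ⊕ 0x81 = 0x51.
P4: T = 0x76, S = E(K, T) = 0x7E; 0xC6 ⊕ 0x7E = 0xB8.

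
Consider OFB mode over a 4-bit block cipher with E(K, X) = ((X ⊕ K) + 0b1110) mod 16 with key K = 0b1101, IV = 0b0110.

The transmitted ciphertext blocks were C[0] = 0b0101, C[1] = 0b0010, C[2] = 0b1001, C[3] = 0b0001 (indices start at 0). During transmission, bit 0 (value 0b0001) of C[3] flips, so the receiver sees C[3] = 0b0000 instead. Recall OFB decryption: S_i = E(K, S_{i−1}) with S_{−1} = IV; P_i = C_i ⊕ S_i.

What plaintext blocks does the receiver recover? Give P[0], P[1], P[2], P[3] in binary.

Only C[3] changed, to 0b0000. In OFB, a change in C_i flips the same bit in P_i only; the keystream is unaffected. Decrypting the received ciphertext:
P[0]: S = E(K, 0b0110) = 0b1001; 0b0101 ⊕ 0b1001 = 0b1100.
P[1]: S = E(K, 0b1001) = 0b0010; 0b0010 ⊕ 0b0010 = 0b0000.
P[2]: S = E(K, 0b0010) = 0b1101; 0b1001 ⊕ 0b1101 = 0b0100.
P[3]: S = E(K, 0b1101) = 0b1110; 0b0000 ⊕ 0b1110 = 0b1110.
Blocks that differ from the original plaintext: P[3].

P[0] = 0b1100, P[1] = 0b0000, P[2] = 0b0100, P[3] = 0b1110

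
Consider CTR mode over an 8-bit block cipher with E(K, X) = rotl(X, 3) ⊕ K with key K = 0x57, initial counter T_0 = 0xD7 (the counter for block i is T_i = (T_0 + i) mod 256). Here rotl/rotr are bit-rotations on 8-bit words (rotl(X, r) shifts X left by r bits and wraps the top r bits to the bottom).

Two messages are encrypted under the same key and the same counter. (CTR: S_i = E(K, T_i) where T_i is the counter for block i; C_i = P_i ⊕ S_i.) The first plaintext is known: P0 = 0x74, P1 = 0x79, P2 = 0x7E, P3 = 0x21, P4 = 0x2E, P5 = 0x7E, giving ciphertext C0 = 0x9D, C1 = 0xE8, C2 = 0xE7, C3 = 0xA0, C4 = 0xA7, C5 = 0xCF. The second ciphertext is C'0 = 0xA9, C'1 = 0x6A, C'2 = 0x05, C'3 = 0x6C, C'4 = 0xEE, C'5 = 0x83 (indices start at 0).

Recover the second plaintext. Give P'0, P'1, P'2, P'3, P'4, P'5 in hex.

In CTR with a reused counter, both messages share the same keystream S_i, so C_i ⊕ C'_i = P_i ⊕ P'_i and thus P'_i = P_i ⊕ C_i ⊕ C'_i.
P'0: 0x74 ⊕ 0x9D ⊕ 0xA9 = 0x40.
P'1: 0x79 ⊕ 0xE8 ⊕ 0x6A = 0xFB.
P'2: 0x7E ⊕ 0xE7 ⊕ 0x05 = 0x9C.
P'3: 0x21 ⊕ 0xA0 ⊕ 0x6C = 0xED.
P'4: 0x2E ⊕ 0xA7 ⊕ 0xEE = 0x67.
P'5: 0x7E ⊕ 0xCF ⊕ 0x83 = 0x32.

P'0 = 0x40, P'1 = 0xFB, P'2 = 0x9C, P'3 = 0xED, P'4 = 0x67, P'5 = 0x32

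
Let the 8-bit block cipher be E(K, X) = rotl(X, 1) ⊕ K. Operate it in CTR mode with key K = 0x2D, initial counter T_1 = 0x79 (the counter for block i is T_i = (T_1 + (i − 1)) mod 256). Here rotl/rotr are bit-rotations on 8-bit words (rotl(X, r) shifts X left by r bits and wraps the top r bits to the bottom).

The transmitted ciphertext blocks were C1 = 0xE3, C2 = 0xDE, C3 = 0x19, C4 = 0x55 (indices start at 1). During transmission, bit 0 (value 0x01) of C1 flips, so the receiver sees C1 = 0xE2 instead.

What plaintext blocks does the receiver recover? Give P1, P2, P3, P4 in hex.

P1 = 0x3D, P2 = 0x07, P3 = 0xC2, P4 = 0x80

CTR decryption: S_i = E(K, T_i) where T_i is the counter for block i; P_i = C_i ⊕ S_i.
Only C1 changed, to 0xE2. In CTR, a change in C_i flips the same bit in P_i only; the keystream is unaffected. Decrypting the received ciphertext:
P1: T = 0x79, S = E(K, T) = 0xDF; 0xE2 ⊕ 0xDF = 0x3D.
P2: T = 0x7A, S = E(K, T) = 0xD9; 0xDE ⊕ 0xD9 = 0x07.
P3: T = 0x7B, S = E(K, T) = 0xDB; 0x19 ⊕ 0xDB = 0xC2.
P4: T = 0x7C, S = E(K, T) = 0xD5; 0x55 ⊕ 0xD5 = 0x80.
Blocks that differ from the original plaintext: P1.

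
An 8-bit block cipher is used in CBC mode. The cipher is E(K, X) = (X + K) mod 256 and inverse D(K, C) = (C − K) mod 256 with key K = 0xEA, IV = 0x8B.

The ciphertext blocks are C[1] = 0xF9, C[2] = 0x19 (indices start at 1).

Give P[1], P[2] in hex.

CBC decryption: P_i = D(K, C_i) ⊕ C_{i−1}, with C_{0} = IV.
P[1]: D(K, 0xF9) = 0x0F; 0x0F ⊕ 0x8B = 0x84.
P[2]: D(K, 0x19) = 0x2F; 0x2F ⊕ 0xF9 = 0xD6.

P[1] = 0x84, P[2] = 0xD6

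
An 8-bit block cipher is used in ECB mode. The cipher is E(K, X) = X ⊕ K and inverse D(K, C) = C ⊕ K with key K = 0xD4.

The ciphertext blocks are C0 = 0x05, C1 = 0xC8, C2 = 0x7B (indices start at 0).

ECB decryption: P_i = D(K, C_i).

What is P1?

P1: D(K, 0xC8) = 0x1C.

P1 = 0x1C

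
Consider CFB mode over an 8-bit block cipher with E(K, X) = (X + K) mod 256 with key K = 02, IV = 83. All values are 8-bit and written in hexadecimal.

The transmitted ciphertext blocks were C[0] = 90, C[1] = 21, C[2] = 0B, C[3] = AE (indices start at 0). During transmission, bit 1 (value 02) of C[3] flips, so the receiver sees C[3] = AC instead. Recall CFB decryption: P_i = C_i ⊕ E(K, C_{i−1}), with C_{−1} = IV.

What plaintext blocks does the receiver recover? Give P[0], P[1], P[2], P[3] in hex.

Only C[3] changed, to AC. In CFB, a change in C_i flips the same bit in P_i and garbles P_{i+1}. Decrypting the received ciphertext:
P[0]: E(K, 83) = 85; 90 ⊕ 85 = 15.
P[1]: E(K, 90) = 92; 21 ⊕ 92 = B3.
P[2]: E(K, 21) = 23; 0B ⊕ 23 = 28.
P[3]: E(K, 0B) = 0D; AC ⊕ 0D = A1.
Blocks that differ from the original plaintext: P[3].

P[0] = 15, P[1] = B3, P[2] = 28, P[3] = A1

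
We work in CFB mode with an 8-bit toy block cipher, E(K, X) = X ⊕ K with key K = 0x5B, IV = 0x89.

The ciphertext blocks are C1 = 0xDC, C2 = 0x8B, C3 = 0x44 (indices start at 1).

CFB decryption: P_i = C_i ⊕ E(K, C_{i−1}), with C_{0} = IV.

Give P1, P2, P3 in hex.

P1: E(K, 0x89) = 0xD2; 0xDC ⊕ 0xD2 = 0x0E.
P2: E(K, 0xDC) = 0x87; 0x8B ⊕ 0x87 = 0x0C.
P3: E(K, 0x8B) = 0xD0; 0x44 ⊕ 0xD0 = 0x94.

P1 = 0x0E, P2 = 0x0C, P3 = 0x94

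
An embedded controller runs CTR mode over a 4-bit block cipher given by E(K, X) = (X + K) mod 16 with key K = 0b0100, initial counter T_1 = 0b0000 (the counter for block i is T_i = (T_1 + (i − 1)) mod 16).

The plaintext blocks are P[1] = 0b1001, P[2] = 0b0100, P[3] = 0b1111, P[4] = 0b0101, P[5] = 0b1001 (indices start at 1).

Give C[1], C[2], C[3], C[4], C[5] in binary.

CTR encryption: S_i = E(K, T_i) where T_i is the counter for block i; C_i = P_i ⊕ S_i.
C[1]: T = 0b0000, S = E(K, T) = 0b0100; 0b1001 ⊕ 0b0100 = 0b1101.
C[2]: T = 0b0001, S = E(K, T) = 0b0101; 0b0100 ⊕ 0b0101 = 0b0001.
C[3]: T = 0b0010, S = E(K, T) = 0b0110; 0b1111 ⊕ 0b0110 = 0b1001.
C[4]: T = 0b0011, S = E(K, T) = 0b0111; 0b0101 ⊕ 0b0111 = 0b0010.
C[5]: T = 0b0100, S = E(K, T) = 0b1000; 0b1001 ⊕ 0b1000 = 0b0001.

C[1] = 0b1101, C[2] = 0b0001, C[3] = 0b1001, C[4] = 0b0010, C[5] = 0b0001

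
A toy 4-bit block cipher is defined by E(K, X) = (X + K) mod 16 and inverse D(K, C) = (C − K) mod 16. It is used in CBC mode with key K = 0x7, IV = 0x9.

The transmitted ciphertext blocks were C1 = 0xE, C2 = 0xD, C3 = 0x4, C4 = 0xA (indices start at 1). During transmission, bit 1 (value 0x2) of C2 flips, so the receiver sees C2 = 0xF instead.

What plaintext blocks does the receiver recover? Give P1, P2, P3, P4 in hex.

CBC decryption: P_i = D(K, C_i) ⊕ C_{i−1}, with C_{0} = IV.
Only C2 changed, to 0xF. In CBC, a change in C_i garbles P_i and flips the same bit in P_{i+1}. Decrypting the received ciphertext:
P1: D(K, 0xE) = 0x7; 0x7 ⊕ 0x9 = 0xE.
P2: D(K, 0xF) = 0x8; 0x8 ⊕ 0xE = 0x6.
P3: D(K, 0x4) = 0xD; 0xD ⊕ 0xF = 0x2.
P4: D(K, 0xA) = 0x3; 0x3 ⊕ 0x4 = 0x7.
Blocks that differ from the original plaintext: P2, P3.

P1 = 0xE, P2 = 0x6, P3 = 0x2, P4 = 0x7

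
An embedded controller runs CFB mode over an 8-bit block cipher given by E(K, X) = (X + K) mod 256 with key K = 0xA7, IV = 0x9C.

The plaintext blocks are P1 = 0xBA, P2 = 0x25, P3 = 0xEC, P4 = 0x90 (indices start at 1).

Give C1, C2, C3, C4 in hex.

CFB encryption: C_i = P_i ⊕ E(K, C_{i−1}), with C_{0} = IV.
C1: E(K, 0x9C) = 0x43; 0xBA ⊕ 0x43 = 0xF9.
C2: E(K, 0xF9) = 0xA0; 0x25 ⊕ 0xA0 = 0x85.
C3: E(K, 0x85) = 0x2C; 0xEC ⊕ 0x2C = 0xC0.
C4: E(K, 0xC0) = 0x67; 0x90 ⊕ 0x67 = 0xF7.

C1 = 0xF9, C2 = 0x85, C3 = 0xC0, C4 = 0xF7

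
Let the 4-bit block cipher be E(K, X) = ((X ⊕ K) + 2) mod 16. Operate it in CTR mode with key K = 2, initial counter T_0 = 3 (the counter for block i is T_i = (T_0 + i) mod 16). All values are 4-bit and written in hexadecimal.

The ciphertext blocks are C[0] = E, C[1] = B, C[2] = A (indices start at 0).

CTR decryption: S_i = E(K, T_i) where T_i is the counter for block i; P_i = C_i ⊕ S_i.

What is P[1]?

P[1] = 3

P[1]: T = 4, S = E(K, T) = 8; B ⊕ 8 = 3.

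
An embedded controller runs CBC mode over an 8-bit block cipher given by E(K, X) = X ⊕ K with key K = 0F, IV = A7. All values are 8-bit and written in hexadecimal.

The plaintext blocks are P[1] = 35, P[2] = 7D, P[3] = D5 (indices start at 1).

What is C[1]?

CBC encryption: C_i = E(K, P_i ⊕ C_{i−1}), with C_{0} = IV.
C[1]: P[1] ⊕ A7 = 92; E(K, 92) = 9D.

C[1] = 9D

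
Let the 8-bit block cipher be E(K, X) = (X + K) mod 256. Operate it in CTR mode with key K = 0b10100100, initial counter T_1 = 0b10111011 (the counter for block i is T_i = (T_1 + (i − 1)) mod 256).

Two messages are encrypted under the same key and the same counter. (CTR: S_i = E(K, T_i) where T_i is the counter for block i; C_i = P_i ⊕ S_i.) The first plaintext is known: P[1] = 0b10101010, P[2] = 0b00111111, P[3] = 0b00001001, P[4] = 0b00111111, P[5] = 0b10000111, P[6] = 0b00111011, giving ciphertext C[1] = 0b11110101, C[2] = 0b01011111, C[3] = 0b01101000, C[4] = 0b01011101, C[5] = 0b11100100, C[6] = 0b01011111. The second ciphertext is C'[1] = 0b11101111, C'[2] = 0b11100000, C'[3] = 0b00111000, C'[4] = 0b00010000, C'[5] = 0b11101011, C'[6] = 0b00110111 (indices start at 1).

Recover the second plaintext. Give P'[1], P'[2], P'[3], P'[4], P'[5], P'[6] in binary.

P'[1] = 0b10110000, P'[2] = 0b10000000, P'[3] = 0b01011001, P'[4] = 0b01110010, P'[5] = 0b10001000, P'[6] = 0b01010011

In CTR with a reused counter, both messages share the same keystream S_i, so C_i ⊕ C'_i = P_i ⊕ P'_i and thus P'_i = P_i ⊕ C_i ⊕ C'_i.
P'[1]: 0b10101010 ⊕ 0b11110101 ⊕ 0b11101111 = 0b10110000.
P'[2]: 0b00111111 ⊕ 0b01011111 ⊕ 0b11100000 = 0b10000000.
P'[3]: 0b00001001 ⊕ 0b01101000 ⊕ 0b00111000 = 0b01011001.
P'[4]: 0b00111111 ⊕ 0b01011101 ⊕ 0b00010000 = 0b01110010.
P'[5]: 0b10000111 ⊕ 0b11100100 ⊕ 0b11101011 = 0b10001000.
P'[6]: 0b00111011 ⊕ 0b01011111 ⊕ 0b00110111 = 0b01010011.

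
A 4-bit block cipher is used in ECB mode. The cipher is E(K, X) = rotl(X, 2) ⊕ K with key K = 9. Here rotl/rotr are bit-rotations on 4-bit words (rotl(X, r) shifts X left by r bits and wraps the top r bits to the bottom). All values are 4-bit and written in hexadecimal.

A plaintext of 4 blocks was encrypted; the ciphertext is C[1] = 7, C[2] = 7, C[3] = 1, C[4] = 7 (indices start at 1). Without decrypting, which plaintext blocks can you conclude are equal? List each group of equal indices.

ECB encrypts each block independently with the same key, so equal ciphertext blocks imply equal plaintext blocks.
C[1] = C[2] = C[4] = 7, so P[1] = P[2] = P[4].

P[1] = P[2] = P[4]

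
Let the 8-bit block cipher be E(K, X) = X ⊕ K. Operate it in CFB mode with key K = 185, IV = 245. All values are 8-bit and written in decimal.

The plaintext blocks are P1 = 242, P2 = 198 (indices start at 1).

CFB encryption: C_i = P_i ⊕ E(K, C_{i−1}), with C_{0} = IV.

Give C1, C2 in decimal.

C1: E(K, 245) = 76; 242 ⊕ 76 = 190.
C2: E(K, 190) = 7; 198 ⊕ 7 = 193.

C1 = 190, C2 = 193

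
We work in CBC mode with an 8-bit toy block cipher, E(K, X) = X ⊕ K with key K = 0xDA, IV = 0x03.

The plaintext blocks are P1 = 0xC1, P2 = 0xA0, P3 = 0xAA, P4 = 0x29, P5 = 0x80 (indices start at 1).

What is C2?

CBC encryption: C_i = E(K, P_i ⊕ C_{i−1}), with C_{0} = IV.
C1: P1 ⊕ 0x03 = 0xC2; E(K, 0xC2) = 0x18.
C2: P2 ⊕ 0x18 = 0xB8; E(K, 0xB8) = 0x62.

C2 = 0x62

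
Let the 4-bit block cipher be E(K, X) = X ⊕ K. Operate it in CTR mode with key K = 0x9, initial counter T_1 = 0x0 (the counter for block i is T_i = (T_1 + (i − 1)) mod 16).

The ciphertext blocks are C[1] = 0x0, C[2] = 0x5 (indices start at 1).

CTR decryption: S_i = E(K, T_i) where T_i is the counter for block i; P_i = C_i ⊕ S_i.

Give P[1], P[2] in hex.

P[1] = 0x9, P[2] = 0xD

P[1]: T = 0x0, S = E(K, T) = 0x9; 0x0 ⊕ 0x9 = 0x9.
P[2]: T = 0x1, S = E(K, T) = 0x8; 0x5 ⊕ 0x8 = 0xD.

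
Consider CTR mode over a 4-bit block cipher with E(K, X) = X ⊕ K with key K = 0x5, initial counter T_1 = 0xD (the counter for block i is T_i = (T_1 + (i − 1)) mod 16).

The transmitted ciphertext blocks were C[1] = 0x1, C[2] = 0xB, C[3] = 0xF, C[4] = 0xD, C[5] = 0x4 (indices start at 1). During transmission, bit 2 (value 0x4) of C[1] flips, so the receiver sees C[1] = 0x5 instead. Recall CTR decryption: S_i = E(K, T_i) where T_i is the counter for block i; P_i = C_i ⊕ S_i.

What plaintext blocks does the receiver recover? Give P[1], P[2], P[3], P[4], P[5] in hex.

Only C[1] changed, to 0x5. In CTR, a change in C_i flips the same bit in P_i only; the keystream is unaffected. Decrypting the received ciphertext:
P[1]: T = 0xD, S = E(K, T) = 0x8; 0x5 ⊕ 0x8 = 0xD.
P[2]: T = 0xE, S = E(K, T) = 0xB; 0xB ⊕ 0xB = 0x0.
P[3]: T = 0xF, S = E(K, T) = 0xA; 0xF ⊕ 0xA = 0x5.
P[4]: T = 0x0, S = E(K, T) = 0x5; 0xD ⊕ 0x5 = 0x8.
P[5]: T = 0x1, S = E(K, T) = 0x4; 0x4 ⊕ 0x4 = 0x0.
Blocks that differ from the original plaintext: P[1].

P[1] = 0xD, P[2] = 0x0, P[3] = 0x5, P[4] = 0x8, P[5] = 0x0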